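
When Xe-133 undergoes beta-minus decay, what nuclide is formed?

Cs-133

Beta-minus decay: mass number changes by +0, atomic number by +1.
A: 133 = 133; Z: 54 + 1 = 55.
Z = 55 is caesium, so the daughter is Cs-133.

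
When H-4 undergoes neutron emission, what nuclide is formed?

H-3

Neutron emission: mass number changes by -1, atomic number by +0.
A: 4 − 1 = 3; Z: 1 = 1.
Z = 1 is hydrogen, so the daughter is H-3.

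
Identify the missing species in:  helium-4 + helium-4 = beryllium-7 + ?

neutron

Conserve mass number: 4 + 4 = 7 + A, so A = 1.
Conserve atomic number: 2 + 2 = 4 + Z, so Z = 0.
A = 1 and Z = 0 is neutron — a neutron.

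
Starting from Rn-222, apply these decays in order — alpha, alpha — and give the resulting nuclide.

Pb-214

Start: (A, Z) = (222, 86).
After α: (218, 84).
After α: (214, 82).
Z = 82 is lead.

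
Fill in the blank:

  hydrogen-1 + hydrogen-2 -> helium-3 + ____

Conserve mass number: 1 + 2 = 3 + A, so A = 0.
Conserve atomic number: 1 + 1 = 2 + Z, so Z = 0.
A = 0 and Z = 0 is γ — a gamma ray.

gamma ray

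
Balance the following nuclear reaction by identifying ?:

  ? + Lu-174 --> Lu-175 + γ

neutron

Conserve mass number: A + 174 = 175 + 0, so A = 1.
Conserve atomic number: Z + 71 = 71 + 0, so Z = 0.
A = 1 and Z = 0 is n — a neutron.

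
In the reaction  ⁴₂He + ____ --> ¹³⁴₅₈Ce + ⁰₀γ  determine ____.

Conserve mass number: 4 + A = 134 + 0, so A = 130.
Conserve atomic number: 2 + Z = 58 + 0, so Z = 56.
Z = 56 is barium, so the species is ¹³⁰₅₆Ba.

Ba-130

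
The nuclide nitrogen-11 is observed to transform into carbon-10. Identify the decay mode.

proton emission

ΔA = 10 − 11 = -1; ΔZ = 6 − 7 = -1.
A drops by 1 and Z drops by 1 — a proton was emitted.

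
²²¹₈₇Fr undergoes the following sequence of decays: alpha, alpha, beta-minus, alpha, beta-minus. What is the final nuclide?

Start: (A, Z) = (221, 87).
After α: (217, 85).
After α: (213, 83).
After β⁻: (213, 84).
After α: (209, 82).
After β⁻: (209, 83).
Z = 83 is bismuth.

Bi-209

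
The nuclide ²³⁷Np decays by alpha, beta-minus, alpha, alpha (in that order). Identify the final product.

Ra-225

Start: (A, Z) = (237, 93).
After α: (233, 91).
After β⁻: (233, 92).
After α: (229, 90).
After α: (225, 88).
Z = 88 is radium.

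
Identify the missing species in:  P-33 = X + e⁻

Conserve mass number: 33 = A + 0, so A = 33.
Conserve atomic number: 15 = Z − 1, so Z = 16.
Z = 16 is sulfur, so the species is S-33.

S-33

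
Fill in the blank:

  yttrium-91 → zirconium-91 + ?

beta-minus particle

Conserve mass number: 91 = 91 + A, so A = 0.
Conserve atomic number: 39 = 40 + Z, so Z = -1.
A = 0 and Z = -1 is e⁻ — a beta-minus particle.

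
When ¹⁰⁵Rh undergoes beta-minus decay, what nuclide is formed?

Beta-minus decay: mass number changes by +0, atomic number by +1.
A: 105 = 105; Z: 45 + 1 = 46.
Z = 46 is palladium, so the daughter is ¹⁰⁵Pd.

Pd-105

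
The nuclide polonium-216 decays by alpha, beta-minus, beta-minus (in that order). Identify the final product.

Start: (A, Z) = (216, 84).
After α: (212, 82).
After β⁻: (212, 83).
After β⁻: (212, 84).
Z = 84 is polonium.

Po-212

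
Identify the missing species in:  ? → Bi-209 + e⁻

Conserve mass number: A = 209 + 0, so A = 209.
Conserve atomic number: Z = 83 − 1, so Z = 82.
Z = 82 is lead, so the species is Pb-209.

Pb-209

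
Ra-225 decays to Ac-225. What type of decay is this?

beta-minus decay

ΔA = 225 − 225 = 0; ΔZ = 89 − 88 = +1.
A is unchanged and Z rises by 1 — a neutron has become a proton (β⁻ decay).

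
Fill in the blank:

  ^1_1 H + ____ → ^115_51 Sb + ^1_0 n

Sn-115

Conserve mass number: 1 + A = 115 + 1, so A = 115.
Conserve atomic number: 1 + Z = 51 + 0, so Z = 50.
Z = 50 is tin, so the species is ^115_50 Sn.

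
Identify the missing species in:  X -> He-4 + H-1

Conserve mass number: A = 4 + 1, so A = 5.
Conserve atomic number: Z = 2 + 1, so Z = 3.
Z = 3 is lithium, so the species is Li-5.

Li-5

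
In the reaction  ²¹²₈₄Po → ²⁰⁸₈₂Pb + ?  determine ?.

Conserve mass number: 212 = 208 + A, so A = 4.
Conserve atomic number: 84 = 82 + Z, so Z = 2.
A = 4 and Z = 2 is ⁴₂He — an alpha particle.

alpha particle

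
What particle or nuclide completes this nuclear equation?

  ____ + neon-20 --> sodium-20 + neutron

Conserve mass number: A + 20 = 20 + 1, so A = 1.
Conserve atomic number: Z + 10 = 11 + 0, so Z = 1.
A = 1 and Z = 1 is hydrogen-1 — a proton.

proton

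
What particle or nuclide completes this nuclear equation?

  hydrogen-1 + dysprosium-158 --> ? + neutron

Conserve mass number: 1 + 158 = A + 1, so A = 158.
Conserve atomic number: 1 + 66 = Z + 0, so Z = 67.
Z = 67 is holmium, so the species is holmium-158.

Ho-158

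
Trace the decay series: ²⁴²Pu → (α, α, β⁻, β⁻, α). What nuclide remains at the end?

Start: (A, Z) = (242, 94).
After α: (238, 92).
After α: (234, 90).
After β⁻: (234, 91).
After β⁻: (234, 92).
After α: (230, 90).
Z = 90 is thorium.

Th-230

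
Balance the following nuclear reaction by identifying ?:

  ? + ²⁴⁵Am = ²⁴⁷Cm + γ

Conserve mass number: A + 245 = 247 + 0, so A = 2.
Conserve atomic number: Z + 95 = 96 + 0, so Z = 1.
A = 2 and Z = 1 is ²H — a deuteron.

deuteron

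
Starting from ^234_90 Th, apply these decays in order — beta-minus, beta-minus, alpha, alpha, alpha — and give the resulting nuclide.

Start: (A, Z) = (234, 90).
After β⁻: (234, 91).
After β⁻: (234, 92).
After α: (230, 90).
After α: (226, 88).
After α: (222, 86).
Z = 86 is radon.

Rn-222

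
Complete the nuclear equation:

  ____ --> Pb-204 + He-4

Po-208

Conserve mass number: A = 204 + 4, so A = 208.
Conserve atomic number: Z = 82 + 2, so Z = 84.
Z = 84 is polonium, so the species is Po-208.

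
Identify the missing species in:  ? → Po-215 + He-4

Rn-219

Conserve mass number: A = 215 + 4, so A = 219.
Conserve atomic number: Z = 84 + 2, so Z = 86.
Z = 86 is radon, so the species is Rn-219.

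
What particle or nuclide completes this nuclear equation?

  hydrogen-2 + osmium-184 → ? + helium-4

Conserve mass number: 2 + 184 = A + 4, so A = 182.
Conserve atomic number: 1 + 76 = Z + 2, so Z = 75.
Z = 75 is rhenium, so the species is rhenium-182.

Re-182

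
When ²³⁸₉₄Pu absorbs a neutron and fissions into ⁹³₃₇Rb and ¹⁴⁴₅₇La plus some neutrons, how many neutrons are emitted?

Conserve mass number: 239 = 93 + 144 + k, so k = 239 − 237 = 2.
Check atomic number: 94 = 37 + 57 + 0 = 94. ✓

2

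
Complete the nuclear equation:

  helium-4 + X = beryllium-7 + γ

He-3

Conserve mass number: 4 + A = 7 + 0, so A = 3.
Conserve atomic number: 2 + Z = 4 + 0, so Z = 2.
Z = 2 is helium, so the species is helium-3.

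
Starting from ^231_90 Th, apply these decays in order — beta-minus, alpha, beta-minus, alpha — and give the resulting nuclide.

Start: (A, Z) = (231, 90).
After β⁻: (231, 91).
After α: (227, 89).
After β⁻: (227, 90).
After α: (223, 88).
Z = 88 is radium.

Ra-223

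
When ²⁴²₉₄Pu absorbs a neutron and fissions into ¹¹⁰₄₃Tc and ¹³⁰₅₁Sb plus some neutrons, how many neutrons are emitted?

3

Conserve mass number: 243 = 110 + 130 + k, so k = 243 − 240 = 3.
Check atomic number: 94 = 43 + 51 + 0 = 94. ✓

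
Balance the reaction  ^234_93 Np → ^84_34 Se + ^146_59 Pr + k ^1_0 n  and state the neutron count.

4

Conserve mass number: 234 = 84 + 146 + k, so k = 234 − 230 = 4.
Check atomic number: 93 = 34 + 59 + 0 = 93. ✓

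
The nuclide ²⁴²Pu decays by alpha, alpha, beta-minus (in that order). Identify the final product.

Pa-234

Start: (A, Z) = (242, 94).
After α: (238, 92).
After α: (234, 90).
After β⁻: (234, 91).
Z = 91 is protactinium.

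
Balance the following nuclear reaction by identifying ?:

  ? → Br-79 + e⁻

Se-79

Conserve mass number: A = 79 + 0, so A = 79.
Conserve atomic number: Z = 35 − 1, so Z = 34.
Z = 34 is selenium, so the species is Se-79.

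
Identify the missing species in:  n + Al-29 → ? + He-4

Na-26

Conserve mass number: 1 + 29 = A + 4, so A = 26.
Conserve atomic number: 0 + 13 = Z + 2, so Z = 11.
Z = 11 is sodium, so the species is Na-26.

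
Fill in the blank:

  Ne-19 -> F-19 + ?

Conserve mass number: 19 = 19 + A, so A = 0.
Conserve atomic number: 10 = 9 + Z, so Z = 1.
A = 0 and Z = 1 is e⁺ — a positron.

positron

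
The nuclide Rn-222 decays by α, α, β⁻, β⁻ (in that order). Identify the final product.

Start: (A, Z) = (222, 86).
After α: (218, 84).
After α: (214, 82).
After β⁻: (214, 83).
After β⁻: (214, 84).
Z = 84 is polonium.

Po-214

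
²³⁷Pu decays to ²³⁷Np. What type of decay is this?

beta-plus decay or electron capture

ΔA = 237 − 237 = 0; ΔZ = 93 − 94 = -1.
A is unchanged and Z drops by 1 — a proton has become a neutron (β⁺ emission or electron capture).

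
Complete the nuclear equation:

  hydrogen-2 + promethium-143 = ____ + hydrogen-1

Conserve mass number: 2 + 143 = A + 1, so A = 144.
Conserve atomic number: 1 + 61 = Z + 1, so Z = 61.
Z = 61 is promethium, so the species is promethium-144.

Pm-144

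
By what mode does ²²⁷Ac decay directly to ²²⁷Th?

ΔA = 227 − 227 = 0; ΔZ = 90 − 89 = +1.
A is unchanged and Z rises by 1 — a neutron has become a proton (β⁻ decay).

beta-minus decay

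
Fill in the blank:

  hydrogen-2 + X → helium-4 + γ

Conserve mass number: 2 + A = 4 + 0, so A = 2.
Conserve atomic number: 1 + Z = 2 + 0, so Z = 1.
A = 2 and Z = 1 is hydrogen-2 — a deuteron.

deuteron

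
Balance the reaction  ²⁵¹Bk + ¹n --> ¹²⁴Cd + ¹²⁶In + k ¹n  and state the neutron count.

2

Conserve mass number: 252 = 124 + 126 + k, so k = 252 − 250 = 2.
Check atomic number: 97 = 48 + 49 + 0 = 97. ✓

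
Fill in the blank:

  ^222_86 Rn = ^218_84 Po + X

Conserve mass number: 222 = 218 + A, so A = 4.
Conserve atomic number: 86 = 84 + Z, so Z = 2.
A = 4 and Z = 2 is ^4_2 He — an alpha particle.

alpha particle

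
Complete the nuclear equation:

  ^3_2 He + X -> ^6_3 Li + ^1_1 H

alpha particle

Conserve mass number: 3 + A = 6 + 1, so A = 4.
Conserve atomic number: 2 + Z = 3 + 1, so Z = 2.
A = 4 and Z = 2 is ^4_2 He — an alpha particle.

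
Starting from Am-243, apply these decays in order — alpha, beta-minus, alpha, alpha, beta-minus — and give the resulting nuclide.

Pa-231

Start: (A, Z) = (243, 95).
After α: (239, 93).
After β⁻: (239, 94).
After α: (235, 92).
After α: (231, 90).
After β⁻: (231, 91).
Z = 91 is protactinium.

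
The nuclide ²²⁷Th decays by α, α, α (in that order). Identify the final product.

Po-215

Start: (A, Z) = (227, 90).
After α: (223, 88).
After α: (219, 86).
After α: (215, 84).
Z = 84 is polonium.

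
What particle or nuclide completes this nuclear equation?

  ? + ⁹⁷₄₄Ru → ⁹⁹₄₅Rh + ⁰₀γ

deuteron

Conserve mass number: A + 97 = 99 + 0, so A = 2.
Conserve atomic number: Z + 44 = 45 + 0, so Z = 1.
A = 2 and Z = 1 is ²₁H — a deuteron.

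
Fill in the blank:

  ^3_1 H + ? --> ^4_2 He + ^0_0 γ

Conserve mass number: 3 + A = 4 + 0, so A = 1.
Conserve atomic number: 1 + Z = 2 + 0, so Z = 1.
A = 1 and Z = 1 is ^1_1 H — a proton.

proton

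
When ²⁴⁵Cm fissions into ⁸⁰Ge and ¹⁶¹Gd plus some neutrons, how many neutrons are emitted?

4

Conserve mass number: 245 = 80 + 161 + k, so k = 245 − 241 = 4.
Check atomic number: 96 = 32 + 64 + 0 = 96. ✓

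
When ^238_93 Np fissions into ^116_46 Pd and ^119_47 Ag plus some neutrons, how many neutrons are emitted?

3

Conserve mass number: 238 = 116 + 119 + k, so k = 238 − 235 = 3.
Check atomic number: 93 = 46 + 47 + 0 = 93. ✓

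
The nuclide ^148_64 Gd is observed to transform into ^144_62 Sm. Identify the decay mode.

ΔA = 144 − 148 = -4; ΔZ = 62 − 64 = -2.
A drops by 4 and Z drops by 2 — the signature of alpha emission.

alpha decay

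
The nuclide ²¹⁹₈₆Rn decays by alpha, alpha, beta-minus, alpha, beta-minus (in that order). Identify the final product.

Start: (A, Z) = (219, 86).
After α: (215, 84).
After α: (211, 82).
After β⁻: (211, 83).
After α: (207, 81).
After β⁻: (207, 82).
Z = 82 is lead.

Pb-207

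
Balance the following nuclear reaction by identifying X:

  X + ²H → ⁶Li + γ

alpha particle

Conserve mass number: A + 2 = 6 + 0, so A = 4.
Conserve atomic number: Z + 1 = 3 + 0, so Z = 2.
A = 4 and Z = 2 is ⁴He — an alpha particle.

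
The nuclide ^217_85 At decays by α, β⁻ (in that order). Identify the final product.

Po-213

Start: (A, Z) = (217, 85).
After α: (213, 83).
After β⁻: (213, 84).
Z = 84 is polonium.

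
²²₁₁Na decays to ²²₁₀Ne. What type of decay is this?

ΔA = 22 − 22 = 0; ΔZ = 10 − 11 = -1.
A is unchanged and Z drops by 1 — a proton has become a neutron (β⁺ emission or electron capture).

beta-plus decay or electron capture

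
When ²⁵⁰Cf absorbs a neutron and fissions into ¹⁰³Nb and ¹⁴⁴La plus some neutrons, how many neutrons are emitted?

4

Conserve mass number: 251 = 103 + 144 + k, so k = 251 − 247 = 4.
Check atomic number: 98 = 41 + 57 + 0 = 98. ✓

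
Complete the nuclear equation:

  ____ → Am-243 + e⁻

Conserve mass number: A = 243 + 0, so A = 243.
Conserve atomic number: Z = 95 − 1, so Z = 94.
Z = 94 is plutonium, so the species is Pu-243.

Pu-243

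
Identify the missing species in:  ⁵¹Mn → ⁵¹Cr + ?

Conserve mass number: 51 = 51 + A, so A = 0.
Conserve atomic number: 25 = 24 + Z, so Z = 1.
A = 0 and Z = 1 is e⁺ — a positron.

positron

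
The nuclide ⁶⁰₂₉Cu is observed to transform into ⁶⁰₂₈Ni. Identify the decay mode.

beta-plus decay or electron capture

ΔA = 60 − 60 = 0; ΔZ = 28 − 29 = -1.
A is unchanged and Z drops by 1 — a proton has become a neutron (β⁺ emission or electron capture).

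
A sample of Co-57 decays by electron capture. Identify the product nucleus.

Fe-57

Electron capture: mass number changes by +0, atomic number by -1.
A: 57 = 57; Z: 27 − 1 = 26.
Z = 26 is iron, so the daughter is Fe-57.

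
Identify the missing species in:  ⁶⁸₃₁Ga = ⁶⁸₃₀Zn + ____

Conserve mass number: 68 = 68 + A, so A = 0.
Conserve atomic number: 31 = 30 + Z, so Z = 1.
A = 0 and Z = 1 is ⁰₁e — a positron.

positron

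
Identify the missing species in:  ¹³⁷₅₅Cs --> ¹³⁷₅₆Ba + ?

beta-minus particle

Conserve mass number: 137 = 137 + A, so A = 0.
Conserve atomic number: 55 = 56 + Z, so Z = -1.
A = 0 and Z = -1 is ⁰₋₁e — a beta-minus particle.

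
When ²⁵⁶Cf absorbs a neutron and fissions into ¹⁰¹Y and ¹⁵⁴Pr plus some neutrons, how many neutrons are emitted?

2

Conserve mass number: 257 = 101 + 154 + k, so k = 257 − 255 = 2.
Check atomic number: 98 = 39 + 59 + 0 = 98. ✓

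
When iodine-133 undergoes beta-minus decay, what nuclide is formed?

Xe-133

Beta-minus decay: mass number changes by +0, atomic number by +1.
A: 133 = 133; Z: 53 + 1 = 54.
Z = 54 is xenon, so the daughter is xenon-133.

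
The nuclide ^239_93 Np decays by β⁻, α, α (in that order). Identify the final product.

Start: (A, Z) = (239, 93).
After β⁻: (239, 94).
After α: (235, 92).
After α: (231, 90).
Z = 90 is thorium.

Th-231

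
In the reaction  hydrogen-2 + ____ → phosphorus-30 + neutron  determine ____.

Conserve mass number: 2 + A = 30 + 1, so A = 29.
Conserve atomic number: 1 + Z = 15 + 0, so Z = 14.
Z = 14 is silicon, so the species is silicon-29.

Si-29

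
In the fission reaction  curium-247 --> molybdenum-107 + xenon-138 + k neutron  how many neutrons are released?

Conserve mass number: 247 = 107 + 138 + k, so k = 247 − 245 = 2.
Check atomic number: 96 = 42 + 54 + 0 = 96. ✓

2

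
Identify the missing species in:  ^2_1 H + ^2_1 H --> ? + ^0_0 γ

Conserve mass number: 2 + 2 = A + 0, so A = 4.
Conserve atomic number: 1 + 1 = Z + 0, so Z = 2.
A = 4 and Z = 2 is ^4_2 He — an alpha particle.

He-4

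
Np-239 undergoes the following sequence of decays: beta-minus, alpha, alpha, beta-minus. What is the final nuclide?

Start: (A, Z) = (239, 93).
After β⁻: (239, 94).
After α: (235, 92).
After α: (231, 90).
After β⁻: (231, 91).
Z = 91 is protactinium.

Pa-231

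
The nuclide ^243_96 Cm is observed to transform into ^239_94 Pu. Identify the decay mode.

ΔA = 239 − 243 = -4; ΔZ = 94 − 96 = -2.
A drops by 4 and Z drops by 2 — the signature of alpha emission.

alpha decay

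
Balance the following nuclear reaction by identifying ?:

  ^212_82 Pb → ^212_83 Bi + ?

beta-minus particle

Conserve mass number: 212 = 212 + A, so A = 0.
Conserve atomic number: 82 = 83 + Z, so Z = -1.
A = 0 and Z = -1 is ^0_-1 e — a beta-minus particle.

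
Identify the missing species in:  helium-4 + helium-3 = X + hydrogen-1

Conserve mass number: 4 + 3 = A + 1, so A = 6.
Conserve atomic number: 2 + 2 = Z + 1, so Z = 3.
Z = 3 is lithium, so the species is lithium-6.

Li-6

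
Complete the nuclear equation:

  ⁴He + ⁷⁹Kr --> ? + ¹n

Conserve mass number: 4 + 79 = A + 1, so A = 82.
Conserve atomic number: 2 + 36 = Z + 0, so Z = 38.
Z = 38 is strontium, so the species is ⁸²Sr.

Sr-82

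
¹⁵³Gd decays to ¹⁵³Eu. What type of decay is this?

beta-plus decay or electron capture

ΔA = 153 − 153 = 0; ΔZ = 63 − 64 = -1.
A is unchanged and Z drops by 1 — a proton has become a neutron (β⁺ emission or electron capture).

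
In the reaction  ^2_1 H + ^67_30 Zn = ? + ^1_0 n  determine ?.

Ga-68

Conserve mass number: 2 + 67 = A + 1, so A = 68.
Conserve atomic number: 1 + 30 = Z + 0, so Z = 31.
Z = 31 is gallium, so the species is ^68_31 Ga.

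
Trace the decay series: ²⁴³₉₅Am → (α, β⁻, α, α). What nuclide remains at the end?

Start: (A, Z) = (243, 95).
After α: (239, 93).
After β⁻: (239, 94).
After α: (235, 92).
After α: (231, 90).
Z = 90 is thorium.

Th-231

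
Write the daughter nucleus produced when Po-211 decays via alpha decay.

Pb-207

Alpha decay: mass number changes by -4, atomic number by -2.
A: 211 − 4 = 207; Z: 84 − 2 = 82.
Z = 82 is lead, so the daughter is Pb-207.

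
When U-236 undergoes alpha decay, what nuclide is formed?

Alpha decay: mass number changes by -4, atomic number by -2.
A: 236 − 4 = 232; Z: 92 − 2 = 90.
Z = 90 is thorium, so the daughter is Th-232.

Th-232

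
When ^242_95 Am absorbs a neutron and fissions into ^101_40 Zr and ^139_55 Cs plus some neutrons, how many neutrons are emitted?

3

Conserve mass number: 243 = 101 + 139 + k, so k = 243 − 240 = 3.
Check atomic number: 95 = 40 + 55 + 0 = 95. ✓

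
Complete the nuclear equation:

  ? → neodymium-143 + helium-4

Sm-147

Conserve mass number: A = 143 + 4, so A = 147.
Conserve atomic number: Z = 60 + 2, so Z = 62.
Z = 62 is samarium, so the species is samarium-147.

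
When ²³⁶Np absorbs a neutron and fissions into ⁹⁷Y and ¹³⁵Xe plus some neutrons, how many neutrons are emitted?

Conserve mass number: 237 = 97 + 135 + k, so k = 237 − 232 = 5.
Check atomic number: 93 = 39 + 54 + 0 = 93. ✓

5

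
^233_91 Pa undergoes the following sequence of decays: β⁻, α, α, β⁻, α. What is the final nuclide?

Fr-221

Start: (A, Z) = (233, 91).
After β⁻: (233, 92).
After α: (229, 90).
After α: (225, 88).
After β⁻: (225, 89).
After α: (221, 87).
Z = 87 is francium.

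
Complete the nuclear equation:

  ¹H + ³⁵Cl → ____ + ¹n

Conserve mass number: 1 + 35 = A + 1, so A = 35.
Conserve atomic number: 1 + 17 = Z + 0, so Z = 18.
Z = 18 is argon, so the species is ³⁵Ar.

Ar-35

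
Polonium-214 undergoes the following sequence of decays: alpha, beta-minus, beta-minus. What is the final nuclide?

Start: (A, Z) = (214, 84).
After α: (210, 82).
After β⁻: (210, 83).
After β⁻: (210, 84).
Z = 84 is polonium.

Po-210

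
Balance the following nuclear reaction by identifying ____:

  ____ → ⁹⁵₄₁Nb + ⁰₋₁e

Conserve mass number: A = 95 + 0, so A = 95.
Conserve atomic number: Z = 41 − 1, so Z = 40.
Z = 40 is zirconium, so the species is ⁹⁵₄₀Zr.

Zr-95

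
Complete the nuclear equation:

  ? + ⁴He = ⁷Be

Conserve mass number: A + 4 = 7, so A = 3.
Conserve atomic number: Z + 2 = 4, so Z = 2.
Z = 2 is helium, so the species is ³He.

He-3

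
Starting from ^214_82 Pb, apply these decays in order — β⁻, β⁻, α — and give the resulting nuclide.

Start: (A, Z) = (214, 82).
After β⁻: (214, 83).
After β⁻: (214, 84).
After α: (210, 82).
Z = 82 is lead.

Pb-210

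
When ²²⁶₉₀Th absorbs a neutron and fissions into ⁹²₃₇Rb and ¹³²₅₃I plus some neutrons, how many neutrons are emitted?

Conserve mass number: 227 = 92 + 132 + k, so k = 227 − 224 = 3.
Check atomic number: 90 = 37 + 53 + 0 = 90. ✓

3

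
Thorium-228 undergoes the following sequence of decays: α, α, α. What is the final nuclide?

Start: (A, Z) = (228, 90).
After α: (224, 88).
After α: (220, 86).
After α: (216, 84).
Z = 84 is polonium.

Po-216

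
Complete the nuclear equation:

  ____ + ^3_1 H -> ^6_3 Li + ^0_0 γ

He-3

Conserve mass number: A + 3 = 6 + 0, so A = 3.
Conserve atomic number: Z + 1 = 3 + 0, so Z = 2.
Z = 2 is helium, so the species is ^3_2 He.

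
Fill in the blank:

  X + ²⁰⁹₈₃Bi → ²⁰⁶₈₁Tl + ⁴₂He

neutron

Conserve mass number: A + 209 = 206 + 4, so A = 1.
Conserve atomic number: Z + 83 = 81 + 2, so Z = 0.
A = 1 and Z = 0 is ¹₀n — a neutron.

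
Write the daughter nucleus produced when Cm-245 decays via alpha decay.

Alpha decay: mass number changes by -4, atomic number by -2.
A: 245 − 4 = 241; Z: 96 − 2 = 94.
Z = 94 is plutonium, so the daughter is Pu-241.

Pu-241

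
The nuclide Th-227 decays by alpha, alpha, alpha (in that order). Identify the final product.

Start: (A, Z) = (227, 90).
After α: (223, 88).
After α: (219, 86).
After α: (215, 84).
Z = 84 is polonium.

Po-215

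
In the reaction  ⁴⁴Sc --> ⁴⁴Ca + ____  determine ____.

Conserve mass number: 44 = 44 + A, so A = 0.
Conserve atomic number: 21 = 20 + Z, so Z = 1.
A = 0 and Z = 1 is e⁺ — a positron.

positron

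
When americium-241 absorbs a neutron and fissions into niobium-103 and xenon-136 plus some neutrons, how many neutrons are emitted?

3

Conserve mass number: 242 = 103 + 136 + k, so k = 242 − 239 = 3.
Check atomic number: 95 = 41 + 54 + 0 = 95. ✓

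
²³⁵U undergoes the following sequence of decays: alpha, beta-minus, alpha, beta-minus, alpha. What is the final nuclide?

Ra-223

Start: (A, Z) = (235, 92).
After α: (231, 90).
After β⁻: (231, 91).
After α: (227, 89).
After β⁻: (227, 90).
After α: (223, 88).
Z = 88 is radium.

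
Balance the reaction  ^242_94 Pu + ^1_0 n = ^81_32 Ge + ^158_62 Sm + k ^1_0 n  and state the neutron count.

4

Conserve mass number: 243 = 81 + 158 + k, so k = 243 − 239 = 4.
Check atomic number: 94 = 32 + 62 + 0 = 94. ✓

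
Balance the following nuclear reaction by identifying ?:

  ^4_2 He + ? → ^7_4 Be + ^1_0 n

Conserve mass number: 4 + A = 7 + 1, so A = 4.
Conserve atomic number: 2 + Z = 4 + 0, so Z = 2.
A = 4 and Z = 2 is ^4_2 He — an alpha particle.

alpha particle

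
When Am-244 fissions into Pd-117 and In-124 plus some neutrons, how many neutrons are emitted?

3

Conserve mass number: 244 = 117 + 124 + k, so k = 244 − 241 = 3.
Check atomic number: 95 = 46 + 49 + 0 = 95. ✓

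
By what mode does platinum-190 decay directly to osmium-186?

alpha decay

ΔA = 186 − 190 = -4; ΔZ = 76 − 78 = -2.
A drops by 4 and Z drops by 2 — the signature of alpha emission.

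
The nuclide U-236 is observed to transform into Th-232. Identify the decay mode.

ΔA = 232 − 236 = -4; ΔZ = 90 − 92 = -2.
A drops by 4 and Z drops by 2 — the signature of alpha emission.

alpha decay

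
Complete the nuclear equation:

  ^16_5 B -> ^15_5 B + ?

Conserve mass number: 16 = 15 + A, so A = 1.
Conserve atomic number: 5 = 5 + Z, so Z = 0.
A = 1 and Z = 0 is ^1_0 n — a neutron.

neutron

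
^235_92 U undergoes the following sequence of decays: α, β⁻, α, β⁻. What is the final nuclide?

Start: (A, Z) = (235, 92).
After α: (231, 90).
After β⁻: (231, 91).
After α: (227, 89).
After β⁻: (227, 90).
Z = 90 is thorium.

Th-227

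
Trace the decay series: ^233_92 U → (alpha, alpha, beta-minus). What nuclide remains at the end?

Ac-225

Start: (A, Z) = (233, 92).
After α: (229, 90).
After α: (225, 88).
After β⁻: (225, 89).
Z = 89 is actinium.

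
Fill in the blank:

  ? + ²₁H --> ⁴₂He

deuteron

Conserve mass number: A + 2 = 4, so A = 2.
Conserve atomic number: Z + 1 = 2, so Z = 1.
A = 2 and Z = 1 is ²₁H — a deuteron.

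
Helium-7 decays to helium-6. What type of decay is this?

neutron emission

ΔA = 6 − 7 = -1; ΔZ = 2 − 2 = +0.
A drops by 1 with Z unchanged — a neutron was emitted.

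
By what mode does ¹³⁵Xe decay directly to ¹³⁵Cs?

ΔA = 135 − 135 = 0; ΔZ = 55 − 54 = +1.
A is unchanged and Z rises by 1 — a neutron has become a proton (β⁻ decay).

beta-minus decay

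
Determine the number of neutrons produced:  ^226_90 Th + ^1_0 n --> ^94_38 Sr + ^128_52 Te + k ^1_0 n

5

Conserve mass number: 227 = 94 + 128 + k, so k = 227 − 222 = 5.
Check atomic number: 90 = 38 + 52 + 0 = 90. ✓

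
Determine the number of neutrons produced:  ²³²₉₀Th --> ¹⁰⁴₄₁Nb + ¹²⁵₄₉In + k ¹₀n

3

Conserve mass number: 232 = 104 + 125 + k, so k = 232 − 229 = 3.
Check atomic number: 90 = 41 + 49 + 0 = 90. ✓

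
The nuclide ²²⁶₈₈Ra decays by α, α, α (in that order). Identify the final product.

Start: (A, Z) = (226, 88).
After α: (222, 86).
After α: (218, 84).
After α: (214, 82).
Z = 82 is lead.

Pb-214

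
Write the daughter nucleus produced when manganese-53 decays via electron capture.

Cr-53

Electron capture: mass number changes by +0, atomic number by -1.
A: 53 = 53; Z: 25 − 1 = 24.
Z = 24 is chromium, so the daughter is chromium-53.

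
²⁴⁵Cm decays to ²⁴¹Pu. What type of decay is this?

ΔA = 241 − 245 = -4; ΔZ = 94 − 96 = -2.
A drops by 4 and Z drops by 2 — the signature of alpha emission.

alpha decay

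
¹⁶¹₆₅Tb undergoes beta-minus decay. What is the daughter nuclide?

Dy-161

Beta-minus decay: mass number changes by +0, atomic number by +1.
A: 161 = 161; Z: 65 + 1 = 66.
Z = 66 is dysprosium, so the daughter is ¹⁶¹₆₆Dy.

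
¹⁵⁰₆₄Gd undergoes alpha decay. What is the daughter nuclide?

Alpha decay: mass number changes by -4, atomic number by -2.
A: 150 − 4 = 146; Z: 64 − 2 = 62.
Z = 62 is samarium, so the daughter is ¹⁴⁶₆₂Sm.

Sm-146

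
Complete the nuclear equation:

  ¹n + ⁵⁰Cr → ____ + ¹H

V-50

Conserve mass number: 1 + 50 = A + 1, so A = 50.
Conserve atomic number: 0 + 24 = Z + 1, so Z = 23.
Z = 23 is vanadium, so the species is ⁵⁰V.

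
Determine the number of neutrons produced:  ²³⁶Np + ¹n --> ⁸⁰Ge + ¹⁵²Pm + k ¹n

Conserve mass number: 237 = 80 + 152 + k, so k = 237 − 232 = 5.
Check atomic number: 93 = 32 + 61 + 0 = 93. ✓

5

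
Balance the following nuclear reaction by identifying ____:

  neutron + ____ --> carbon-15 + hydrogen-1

Conserve mass number: 1 + A = 15 + 1, so A = 15.
Conserve atomic number: 0 + Z = 6 + 1, so Z = 7.
Z = 7 is nitrogen, so the species is nitrogen-15.

N-15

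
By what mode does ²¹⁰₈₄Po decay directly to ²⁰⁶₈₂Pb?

ΔA = 206 − 210 = -4; ΔZ = 82 − 84 = -2.
A drops by 4 and Z drops by 2 — the signature of alpha emission.

alpha decay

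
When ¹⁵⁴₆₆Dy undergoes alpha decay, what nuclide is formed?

Gd-150

Alpha decay: mass number changes by -4, atomic number by -2.
A: 154 − 4 = 150; Z: 66 − 2 = 64.
Z = 64 is gadolinium, so the daughter is ¹⁵⁰₆₄Gd.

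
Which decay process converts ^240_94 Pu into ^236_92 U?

ΔA = 236 − 240 = -4; ΔZ = 92 − 94 = -2.
A drops by 4 and Z drops by 2 — the signature of alpha emission.

alpha decay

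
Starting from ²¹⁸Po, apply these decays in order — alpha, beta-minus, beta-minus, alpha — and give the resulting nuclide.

Start: (A, Z) = (218, 84).
After α: (214, 82).
After β⁻: (214, 83).
After β⁻: (214, 84).
After α: (210, 82).
Z = 82 is lead.

Pb-210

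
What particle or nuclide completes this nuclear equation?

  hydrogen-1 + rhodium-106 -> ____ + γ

Conserve mass number: 1 + 106 = A + 0, so A = 107.
Conserve atomic number: 1 + 45 = Z + 0, so Z = 46.
Z = 46 is palladium, so the species is palladium-107.

Pd-107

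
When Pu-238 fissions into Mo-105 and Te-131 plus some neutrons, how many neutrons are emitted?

Conserve mass number: 238 = 105 + 131 + k, so k = 238 − 236 = 2.
Check atomic number: 94 = 42 + 52 + 0 = 94. ✓

2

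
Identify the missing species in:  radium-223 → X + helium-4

Rn-219

Conserve mass number: 223 = A + 4, so A = 219.
Conserve atomic number: 88 = Z + 2, so Z = 86.
Z = 86 is radon, so the species is radon-219.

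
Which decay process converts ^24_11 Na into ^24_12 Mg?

ΔA = 24 − 24 = 0; ΔZ = 12 − 11 = +1.
A is unchanged and Z rises by 1 — a neutron has become a proton (β⁻ decay).

beta-minus decay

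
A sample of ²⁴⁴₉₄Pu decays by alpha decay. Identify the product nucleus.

Alpha decay: mass number changes by -4, atomic number by -2.
A: 244 − 4 = 240; Z: 94 − 2 = 92.
Z = 92 is uranium, so the daughter is ²⁴⁰₉₂U.

U-240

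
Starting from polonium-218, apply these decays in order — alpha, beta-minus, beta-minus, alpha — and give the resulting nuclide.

Start: (A, Z) = (218, 84).
After α: (214, 82).
After β⁻: (214, 83).
After β⁻: (214, 84).
After α: (210, 82).
Z = 82 is lead.

Pb-210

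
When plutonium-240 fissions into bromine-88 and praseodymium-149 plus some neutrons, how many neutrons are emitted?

3

Conserve mass number: 240 = 88 + 149 + k, so k = 240 − 237 = 3.
Check atomic number: 94 = 35 + 59 + 0 = 94. ✓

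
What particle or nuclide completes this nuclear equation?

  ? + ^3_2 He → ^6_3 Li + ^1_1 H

alpha particle

Conserve mass number: A + 3 = 6 + 1, so A = 4.
Conserve atomic number: Z + 2 = 3 + 1, so Z = 2.
A = 4 and Z = 2 is ^4_2 He — an alpha particle.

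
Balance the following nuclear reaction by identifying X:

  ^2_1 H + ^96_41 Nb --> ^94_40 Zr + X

Conserve mass number: 2 + 96 = 94 + A, so A = 4.
Conserve atomic number: 1 + 41 = 40 + Z, so Z = 2.
A = 4 and Z = 2 is ^4_2 He — an alpha particle.

alpha particle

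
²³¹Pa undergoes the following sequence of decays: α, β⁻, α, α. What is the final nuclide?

Rn-219

Start: (A, Z) = (231, 91).
After α: (227, 89).
After β⁻: (227, 90).
After α: (223, 88).
After α: (219, 86).
Z = 86 is radon.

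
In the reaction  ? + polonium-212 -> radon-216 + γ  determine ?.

Conserve mass number: A + 212 = 216 + 0, so A = 4.
Conserve atomic number: Z + 84 = 86 + 0, so Z = 2.
A = 4 and Z = 2 is helium-4 — an alpha particle.

alpha particle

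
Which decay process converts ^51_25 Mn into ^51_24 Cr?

beta-plus decay or electron capture

ΔA = 51 − 51 = 0; ΔZ = 24 − 25 = -1.
A is unchanged and Z drops by 1 — a proton has become a neutron (β⁺ emission or electron capture).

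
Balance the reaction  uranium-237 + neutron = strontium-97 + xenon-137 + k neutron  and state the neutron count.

4

Conserve mass number: 238 = 97 + 137 + k, so k = 238 − 234 = 4.
Check atomic number: 92 = 38 + 54 + 0 = 92. ✓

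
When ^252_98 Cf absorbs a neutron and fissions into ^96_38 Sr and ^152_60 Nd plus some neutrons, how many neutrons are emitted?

5

Conserve mass number: 253 = 96 + 152 + k, so k = 253 − 248 = 5.
Check atomic number: 98 = 38 + 60 + 0 = 98. ✓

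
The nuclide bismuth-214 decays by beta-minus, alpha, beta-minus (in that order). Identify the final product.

Start: (A, Z) = (214, 83).
After β⁻: (214, 84).
After α: (210, 82).
After β⁻: (210, 83).
Z = 83 is bismuth.

Bi-210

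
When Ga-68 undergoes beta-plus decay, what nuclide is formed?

Zn-68

Beta-plus decay: mass number changes by +0, atomic number by -1.
A: 68 = 68; Z: 31 − 1 = 30.
Z = 30 is zinc, so the daughter is Zn-68.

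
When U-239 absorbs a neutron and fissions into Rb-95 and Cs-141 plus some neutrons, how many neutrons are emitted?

4

Conserve mass number: 240 = 95 + 141 + k, so k = 240 − 236 = 4.
Check atomic number: 92 = 37 + 55 + 0 = 92. ✓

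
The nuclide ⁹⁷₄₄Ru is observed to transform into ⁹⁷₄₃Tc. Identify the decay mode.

beta-plus decay or electron capture

ΔA = 97 − 97 = 0; ΔZ = 43 − 44 = -1.
A is unchanged and Z drops by 1 — a proton has become a neutron (β⁺ emission or electron capture).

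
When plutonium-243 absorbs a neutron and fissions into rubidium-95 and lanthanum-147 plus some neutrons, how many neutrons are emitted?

Conserve mass number: 244 = 95 + 147 + k, so k = 244 − 242 = 2.
Check atomic number: 94 = 37 + 57 + 0 = 94. ✓

2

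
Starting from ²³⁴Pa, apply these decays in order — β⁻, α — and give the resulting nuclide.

Start: (A, Z) = (234, 91).
After β⁻: (234, 92).
After α: (230, 90).
Z = 90 is thorium.

Th-230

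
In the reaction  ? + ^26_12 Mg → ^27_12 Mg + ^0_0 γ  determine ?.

neutron

Conserve mass number: A + 26 = 27 + 0, so A = 1.
Conserve atomic number: Z + 12 = 12 + 0, so Z = 0.
A = 1 and Z = 0 is ^1_0 n — a neutron.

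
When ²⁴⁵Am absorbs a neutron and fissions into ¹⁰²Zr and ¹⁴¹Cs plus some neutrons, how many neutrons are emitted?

Conserve mass number: 246 = 102 + 141 + k, so k = 246 − 243 = 3.
Check atomic number: 95 = 40 + 55 + 0 = 95. ✓

3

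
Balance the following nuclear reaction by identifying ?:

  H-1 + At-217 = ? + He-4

Po-214

Conserve mass number: 1 + 217 = A + 4, so A = 214.
Conserve atomic number: 1 + 85 = Z + 2, so Z = 84.
Z = 84 is polonium, so the species is Po-214.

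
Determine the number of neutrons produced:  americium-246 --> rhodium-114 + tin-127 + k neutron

Conserve mass number: 246 = 114 + 127 + k, so k = 246 − 241 = 5.
Check atomic number: 95 = 45 + 50 + 0 = 95. ✓

5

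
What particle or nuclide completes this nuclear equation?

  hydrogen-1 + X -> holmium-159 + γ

Conserve mass number: 1 + A = 159 + 0, so A = 158.
Conserve atomic number: 1 + Z = 67 + 0, so Z = 66.
Z = 66 is dysprosium, so the species is dysprosium-158.

Dy-158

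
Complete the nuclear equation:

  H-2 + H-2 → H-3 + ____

Conserve mass number: 2 + 2 = 3 + A, so A = 1.
Conserve atomic number: 1 + 1 = 1 + Z, so Z = 1.
A = 1 and Z = 1 is H-1 — a proton.

proton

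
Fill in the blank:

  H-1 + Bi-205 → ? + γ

Po-206

Conserve mass number: 1 + 205 = A + 0, so A = 206.
Conserve atomic number: 1 + 83 = Z + 0, so Z = 84.
Z = 84 is polonium, so the species is Po-206.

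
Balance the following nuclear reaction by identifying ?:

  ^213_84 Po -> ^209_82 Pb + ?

Conserve mass number: 213 = 209 + A, so A = 4.
Conserve atomic number: 84 = 82 + Z, so Z = 2.
A = 4 and Z = 2 is ^4_2 He — an alpha particle.

alpha particle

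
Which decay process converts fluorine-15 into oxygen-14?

proton emission

ΔA = 14 − 15 = -1; ΔZ = 8 − 9 = -1.
A drops by 1 and Z drops by 1 — a proton was emitted.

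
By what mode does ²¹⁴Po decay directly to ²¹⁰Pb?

alpha decay

ΔA = 210 − 214 = -4; ΔZ = 82 − 84 = -2.
A drops by 4 and Z drops by 2 — the signature of alpha emission.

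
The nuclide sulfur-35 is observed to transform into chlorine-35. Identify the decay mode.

beta-minus decay

ΔA = 35 − 35 = 0; ΔZ = 17 − 16 = +1.
A is unchanged and Z rises by 1 — a neutron has become a proton (β⁻ decay).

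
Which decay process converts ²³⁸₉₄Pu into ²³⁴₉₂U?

ΔA = 234 − 238 = -4; ΔZ = 92 − 94 = -2.
A drops by 4 and Z drops by 2 — the signature of alpha emission.

alpha decay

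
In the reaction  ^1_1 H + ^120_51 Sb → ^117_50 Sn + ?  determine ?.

alpha particle

Conserve mass number: 1 + 120 = 117 + A, so A = 4.
Conserve atomic number: 1 + 51 = 50 + Z, so Z = 2.
A = 4 and Z = 2 is ^4_2 He — an alpha particle.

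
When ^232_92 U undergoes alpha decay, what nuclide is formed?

Alpha decay: mass number changes by -4, atomic number by -2.
A: 232 − 4 = 228; Z: 92 − 2 = 90.
Z = 90 is thorium, so the daughter is ^228_90 Th.

Th-228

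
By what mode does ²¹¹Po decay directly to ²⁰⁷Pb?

ΔA = 207 − 211 = -4; ΔZ = 82 − 84 = -2.
A drops by 4 and Z drops by 2 — the signature of alpha emission.

alpha decay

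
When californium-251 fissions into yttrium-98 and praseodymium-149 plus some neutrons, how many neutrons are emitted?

4

Conserve mass number: 251 = 98 + 149 + k, so k = 251 − 247 = 4.
Check atomic number: 98 = 39 + 59 + 0 = 98. ✓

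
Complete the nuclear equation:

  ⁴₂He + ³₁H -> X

Li-7

Conserve mass number: 4 + 3 = A, so A = 7.
Conserve atomic number: 2 + 1 = Z, so Z = 3.
Z = 3 is lithium, so the species is ⁷₃Li.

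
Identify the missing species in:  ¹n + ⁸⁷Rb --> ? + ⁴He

Conserve mass number: 1 + 87 = A + 4, so A = 84.
Conserve atomic number: 0 + 37 = Z + 2, so Z = 35.
Z = 35 is bromine, so the species is ⁸⁴Br.

Br-84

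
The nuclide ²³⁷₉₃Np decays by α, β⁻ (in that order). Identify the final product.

U-233

Start: (A, Z) = (237, 93).
After α: (233, 91).
After β⁻: (233, 92).
Z = 92 is uranium.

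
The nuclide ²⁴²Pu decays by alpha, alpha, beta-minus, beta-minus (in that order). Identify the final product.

U-234

Start: (A, Z) = (242, 94).
After α: (238, 92).
After α: (234, 90).
After β⁻: (234, 91).
After β⁻: (234, 92).
Z = 92 is uranium.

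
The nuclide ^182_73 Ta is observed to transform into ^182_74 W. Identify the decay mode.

ΔA = 182 − 182 = 0; ΔZ = 74 − 73 = +1.
A is unchanged and Z rises by 1 — a neutron has become a proton (β⁻ decay).

beta-minus decay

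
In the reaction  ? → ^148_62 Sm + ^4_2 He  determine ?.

Conserve mass number: A = 148 + 4, so A = 152.
Conserve atomic number: Z = 62 + 2, so Z = 64.
Z = 64 is gadolinium, so the species is ^152_64 Gd.

Gd-152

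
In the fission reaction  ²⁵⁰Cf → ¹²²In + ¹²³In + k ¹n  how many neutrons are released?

Conserve mass number: 250 = 122 + 123 + k, so k = 250 − 245 = 5.
Check atomic number: 98 = 49 + 49 + 0 = 98. ✓

5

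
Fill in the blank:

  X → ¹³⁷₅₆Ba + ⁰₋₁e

Cs-137

Conserve mass number: A = 137 + 0, so A = 137.
Conserve atomic number: Z = 56 − 1, so Z = 55.
Z = 55 is caesium, so the species is ¹³⁷₅₅Cs.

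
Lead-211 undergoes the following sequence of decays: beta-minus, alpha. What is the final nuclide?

Tl-207

Start: (A, Z) = (211, 82).
After β⁻: (211, 83).
After α: (207, 81).
Z = 81 is thallium.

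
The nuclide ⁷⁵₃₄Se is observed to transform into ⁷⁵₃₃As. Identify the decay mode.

beta-plus decay or electron capture

ΔA = 75 − 75 = 0; ΔZ = 33 − 34 = -1.
A is unchanged and Z drops by 1 — a proton has become a neutron (β⁺ emission or electron capture).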